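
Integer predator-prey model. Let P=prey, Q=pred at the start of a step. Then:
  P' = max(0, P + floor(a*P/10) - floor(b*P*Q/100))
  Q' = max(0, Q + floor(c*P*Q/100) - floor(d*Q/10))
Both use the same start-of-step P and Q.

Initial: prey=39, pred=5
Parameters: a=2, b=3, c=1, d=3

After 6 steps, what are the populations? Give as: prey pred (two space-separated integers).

Step 1: prey: 39+7-5=41; pred: 5+1-1=5
Step 2: prey: 41+8-6=43; pred: 5+2-1=6
Step 3: prey: 43+8-7=44; pred: 6+2-1=7
Step 4: prey: 44+8-9=43; pred: 7+3-2=8
Step 5: prey: 43+8-10=41; pred: 8+3-2=9
Step 6: prey: 41+8-11=38; pred: 9+3-2=10

Answer: 38 10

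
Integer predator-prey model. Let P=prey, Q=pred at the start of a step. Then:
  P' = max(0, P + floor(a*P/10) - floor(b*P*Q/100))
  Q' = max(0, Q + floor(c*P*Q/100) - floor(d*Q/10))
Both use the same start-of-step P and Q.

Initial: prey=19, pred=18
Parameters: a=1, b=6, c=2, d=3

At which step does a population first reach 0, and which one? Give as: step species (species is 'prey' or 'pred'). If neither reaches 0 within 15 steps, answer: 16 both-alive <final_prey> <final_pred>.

Step 1: prey: 19+1-20=0; pred: 18+6-5=19
First extinction: prey at step 1

Answer: 1 prey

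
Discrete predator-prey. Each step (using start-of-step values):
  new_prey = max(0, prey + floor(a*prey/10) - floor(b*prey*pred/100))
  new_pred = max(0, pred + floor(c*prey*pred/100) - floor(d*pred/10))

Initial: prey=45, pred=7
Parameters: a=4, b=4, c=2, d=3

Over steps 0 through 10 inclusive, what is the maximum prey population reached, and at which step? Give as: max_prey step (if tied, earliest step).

Answer: 51 1

Derivation:
Step 1: prey: 45+18-12=51; pred: 7+6-2=11
Step 2: prey: 51+20-22=49; pred: 11+11-3=19
Step 3: prey: 49+19-37=31; pred: 19+18-5=32
Step 4: prey: 31+12-39=4; pred: 32+19-9=42
Step 5: prey: 4+1-6=0; pred: 42+3-12=33
Step 6: prey: 0+0-0=0; pred: 33+0-9=24
Step 7: prey: 0+0-0=0; pred: 24+0-7=17
Step 8: prey: 0+0-0=0; pred: 17+0-5=12
Step 9: prey: 0+0-0=0; pred: 12+0-3=9
Step 10: prey: 0+0-0=0; pred: 9+0-2=7
Max prey = 51 at step 1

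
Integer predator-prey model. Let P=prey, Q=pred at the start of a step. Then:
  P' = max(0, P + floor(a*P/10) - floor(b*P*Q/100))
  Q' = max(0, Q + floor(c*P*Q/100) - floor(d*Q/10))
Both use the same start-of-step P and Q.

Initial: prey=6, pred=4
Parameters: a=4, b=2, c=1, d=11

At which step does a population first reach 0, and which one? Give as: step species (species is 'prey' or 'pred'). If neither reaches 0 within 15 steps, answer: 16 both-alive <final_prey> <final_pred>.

Step 1: prey: 6+2-0=8; pred: 4+0-4=0
First extinction: pred at step 1

Answer: 1 pred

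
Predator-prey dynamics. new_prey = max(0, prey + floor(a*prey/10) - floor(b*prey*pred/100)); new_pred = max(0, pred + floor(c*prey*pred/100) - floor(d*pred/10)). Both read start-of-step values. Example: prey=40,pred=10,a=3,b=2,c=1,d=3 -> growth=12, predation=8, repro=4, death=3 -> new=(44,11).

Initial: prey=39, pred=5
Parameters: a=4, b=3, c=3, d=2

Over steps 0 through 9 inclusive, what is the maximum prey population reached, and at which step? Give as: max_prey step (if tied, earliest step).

Answer: 55 2

Derivation:
Step 1: prey: 39+15-5=49; pred: 5+5-1=9
Step 2: prey: 49+19-13=55; pred: 9+13-1=21
Step 3: prey: 55+22-34=43; pred: 21+34-4=51
Step 4: prey: 43+17-65=0; pred: 51+65-10=106
Step 5: prey: 0+0-0=0; pred: 106+0-21=85
Step 6: prey: 0+0-0=0; pred: 85+0-17=68
Step 7: prey: 0+0-0=0; pred: 68+0-13=55
Step 8: prey: 0+0-0=0; pred: 55+0-11=44
Step 9: prey: 0+0-0=0; pred: 44+0-8=36
Max prey = 55 at step 2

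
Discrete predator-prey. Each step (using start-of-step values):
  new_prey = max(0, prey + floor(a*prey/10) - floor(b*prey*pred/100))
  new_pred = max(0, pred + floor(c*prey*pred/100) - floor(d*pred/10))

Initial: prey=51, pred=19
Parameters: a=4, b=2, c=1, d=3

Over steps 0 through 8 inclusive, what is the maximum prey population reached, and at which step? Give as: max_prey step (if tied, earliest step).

Answer: 52 1

Derivation:
Step 1: prey: 51+20-19=52; pred: 19+9-5=23
Step 2: prey: 52+20-23=49; pred: 23+11-6=28
Step 3: prey: 49+19-27=41; pred: 28+13-8=33
Step 4: prey: 41+16-27=30; pred: 33+13-9=37
Step 5: prey: 30+12-22=20; pred: 37+11-11=37
Step 6: prey: 20+8-14=14; pred: 37+7-11=33
Step 7: prey: 14+5-9=10; pred: 33+4-9=28
Step 8: prey: 10+4-5=9; pred: 28+2-8=22
Max prey = 52 at step 1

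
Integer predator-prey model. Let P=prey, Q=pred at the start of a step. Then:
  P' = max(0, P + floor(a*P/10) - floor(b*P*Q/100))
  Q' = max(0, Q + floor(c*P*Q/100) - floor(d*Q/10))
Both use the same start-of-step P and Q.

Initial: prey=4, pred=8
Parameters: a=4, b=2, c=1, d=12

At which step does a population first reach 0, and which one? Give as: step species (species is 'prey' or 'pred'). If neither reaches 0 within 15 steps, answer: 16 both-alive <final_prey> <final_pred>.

Answer: 1 pred

Derivation:
Step 1: prey: 4+1-0=5; pred: 8+0-9=0
First extinction: pred at step 1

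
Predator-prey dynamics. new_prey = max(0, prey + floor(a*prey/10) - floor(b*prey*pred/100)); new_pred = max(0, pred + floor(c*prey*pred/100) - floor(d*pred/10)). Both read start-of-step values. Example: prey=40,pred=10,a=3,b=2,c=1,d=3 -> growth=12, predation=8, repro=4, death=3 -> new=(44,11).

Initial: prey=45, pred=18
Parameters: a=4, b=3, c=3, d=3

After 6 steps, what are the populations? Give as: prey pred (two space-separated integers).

Step 1: prey: 45+18-24=39; pred: 18+24-5=37
Step 2: prey: 39+15-43=11; pred: 37+43-11=69
Step 3: prey: 11+4-22=0; pred: 69+22-20=71
Step 4: prey: 0+0-0=0; pred: 71+0-21=50
Step 5: prey: 0+0-0=0; pred: 50+0-15=35
Step 6: prey: 0+0-0=0; pred: 35+0-10=25

Answer: 0 25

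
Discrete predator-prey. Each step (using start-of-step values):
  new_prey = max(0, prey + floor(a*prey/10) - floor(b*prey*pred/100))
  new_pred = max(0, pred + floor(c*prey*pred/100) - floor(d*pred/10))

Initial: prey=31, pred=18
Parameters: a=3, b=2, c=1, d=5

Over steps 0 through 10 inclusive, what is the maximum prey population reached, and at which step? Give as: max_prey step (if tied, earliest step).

Answer: 100 10

Derivation:
Step 1: prey: 31+9-11=29; pred: 18+5-9=14
Step 2: prey: 29+8-8=29; pred: 14+4-7=11
Step 3: prey: 29+8-6=31; pred: 11+3-5=9
Step 4: prey: 31+9-5=35; pred: 9+2-4=7
Step 5: prey: 35+10-4=41; pred: 7+2-3=6
Step 6: prey: 41+12-4=49; pred: 6+2-3=5
Step 7: prey: 49+14-4=59; pred: 5+2-2=5
Step 8: prey: 59+17-5=71; pred: 5+2-2=5
Step 9: prey: 71+21-7=85; pred: 5+3-2=6
Step 10: prey: 85+25-10=100; pred: 6+5-3=8
Max prey = 100 at step 10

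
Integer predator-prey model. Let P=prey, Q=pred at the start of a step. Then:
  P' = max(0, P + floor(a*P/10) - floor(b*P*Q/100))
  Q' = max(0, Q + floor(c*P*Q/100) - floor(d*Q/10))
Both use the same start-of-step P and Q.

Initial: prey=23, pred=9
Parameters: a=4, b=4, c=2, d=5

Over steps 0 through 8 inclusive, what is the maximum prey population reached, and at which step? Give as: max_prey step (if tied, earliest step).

Step 1: prey: 23+9-8=24; pred: 9+4-4=9
Step 2: prey: 24+9-8=25; pred: 9+4-4=9
Step 3: prey: 25+10-9=26; pred: 9+4-4=9
Step 4: prey: 26+10-9=27; pred: 9+4-4=9
Step 5: prey: 27+10-9=28; pred: 9+4-4=9
Step 6: prey: 28+11-10=29; pred: 9+5-4=10
Step 7: prey: 29+11-11=29; pred: 10+5-5=10
Step 8: prey: 29+11-11=29; pred: 10+5-5=10
Max prey = 29 at step 6

Answer: 29 6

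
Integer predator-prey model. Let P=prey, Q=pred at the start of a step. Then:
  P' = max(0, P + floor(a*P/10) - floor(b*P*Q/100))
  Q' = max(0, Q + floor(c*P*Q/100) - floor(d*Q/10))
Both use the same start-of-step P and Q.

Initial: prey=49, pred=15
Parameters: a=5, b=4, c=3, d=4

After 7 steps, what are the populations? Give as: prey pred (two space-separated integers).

Step 1: prey: 49+24-29=44; pred: 15+22-6=31
Step 2: prey: 44+22-54=12; pred: 31+40-12=59
Step 3: prey: 12+6-28=0; pred: 59+21-23=57
Step 4: prey: 0+0-0=0; pred: 57+0-22=35
Step 5: prey: 0+0-0=0; pred: 35+0-14=21
Step 6: prey: 0+0-0=0; pred: 21+0-8=13
Step 7: prey: 0+0-0=0; pred: 13+0-5=8

Answer: 0 8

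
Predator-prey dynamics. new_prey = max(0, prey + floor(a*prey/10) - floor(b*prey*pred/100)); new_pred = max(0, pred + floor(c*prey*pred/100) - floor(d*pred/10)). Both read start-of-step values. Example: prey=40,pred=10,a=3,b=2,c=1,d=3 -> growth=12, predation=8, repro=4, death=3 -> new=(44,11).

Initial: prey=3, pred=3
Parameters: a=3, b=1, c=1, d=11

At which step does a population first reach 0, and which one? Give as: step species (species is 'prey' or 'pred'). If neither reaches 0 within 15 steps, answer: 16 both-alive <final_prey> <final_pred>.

Answer: 1 pred

Derivation:
Step 1: prey: 3+0-0=3; pred: 3+0-3=0
First extinction: pred at step 1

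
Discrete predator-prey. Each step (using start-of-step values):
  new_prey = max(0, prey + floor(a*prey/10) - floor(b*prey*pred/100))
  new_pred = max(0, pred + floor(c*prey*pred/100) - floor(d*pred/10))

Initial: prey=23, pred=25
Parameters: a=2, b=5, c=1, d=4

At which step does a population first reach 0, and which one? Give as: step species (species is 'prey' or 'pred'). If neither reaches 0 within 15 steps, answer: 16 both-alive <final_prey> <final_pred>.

Answer: 1 prey

Derivation:
Step 1: prey: 23+4-28=0; pred: 25+5-10=20
First extinction: prey at step 1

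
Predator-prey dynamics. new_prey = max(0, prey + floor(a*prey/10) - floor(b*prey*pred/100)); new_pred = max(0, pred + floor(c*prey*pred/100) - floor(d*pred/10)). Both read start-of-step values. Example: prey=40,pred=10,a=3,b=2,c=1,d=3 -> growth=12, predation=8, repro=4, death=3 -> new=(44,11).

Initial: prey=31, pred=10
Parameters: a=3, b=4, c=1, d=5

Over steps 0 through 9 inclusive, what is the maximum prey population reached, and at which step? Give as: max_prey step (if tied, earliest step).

Answer: 81 9

Derivation:
Step 1: prey: 31+9-12=28; pred: 10+3-5=8
Step 2: prey: 28+8-8=28; pred: 8+2-4=6
Step 3: prey: 28+8-6=30; pred: 6+1-3=4
Step 4: prey: 30+9-4=35; pred: 4+1-2=3
Step 5: prey: 35+10-4=41; pred: 3+1-1=3
Step 6: prey: 41+12-4=49; pred: 3+1-1=3
Step 7: prey: 49+14-5=58; pred: 3+1-1=3
Step 8: prey: 58+17-6=69; pred: 3+1-1=3
Step 9: prey: 69+20-8=81; pred: 3+2-1=4
Max prey = 81 at step 9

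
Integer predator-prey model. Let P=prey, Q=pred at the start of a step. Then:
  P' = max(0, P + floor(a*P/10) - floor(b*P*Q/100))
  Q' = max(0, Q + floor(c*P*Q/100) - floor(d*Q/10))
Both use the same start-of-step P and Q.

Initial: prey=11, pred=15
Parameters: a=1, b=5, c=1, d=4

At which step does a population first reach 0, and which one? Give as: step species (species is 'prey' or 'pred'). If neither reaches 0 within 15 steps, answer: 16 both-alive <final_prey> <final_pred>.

Answer: 16 both-alive 2 2

Derivation:
Step 1: prey: 11+1-8=4; pred: 15+1-6=10
Step 2: prey: 4+0-2=2; pred: 10+0-4=6
Step 3: prey: 2+0-0=2; pred: 6+0-2=4
Step 4: prey: 2+0-0=2; pred: 4+0-1=3
Step 5: prey: 2+0-0=2; pred: 3+0-1=2
Step 6: prey: 2+0-0=2; pred: 2+0-0=2
Steps 7-15: state stable at prey=2, pred=2 (no change)
No extinction within 15 steps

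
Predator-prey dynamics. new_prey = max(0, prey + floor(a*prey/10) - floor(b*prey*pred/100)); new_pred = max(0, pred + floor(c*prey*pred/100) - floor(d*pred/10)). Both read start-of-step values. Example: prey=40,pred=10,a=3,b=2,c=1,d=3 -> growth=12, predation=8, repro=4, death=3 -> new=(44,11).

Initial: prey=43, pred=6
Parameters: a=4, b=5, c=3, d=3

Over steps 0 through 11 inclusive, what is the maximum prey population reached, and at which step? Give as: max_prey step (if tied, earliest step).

Step 1: prey: 43+17-12=48; pred: 6+7-1=12
Step 2: prey: 48+19-28=39; pred: 12+17-3=26
Step 3: prey: 39+15-50=4; pred: 26+30-7=49
Step 4: prey: 4+1-9=0; pred: 49+5-14=40
Step 5: prey: 0+0-0=0; pred: 40+0-12=28
Step 6: prey: 0+0-0=0; pred: 28+0-8=20
Step 7: prey: 0+0-0=0; pred: 20+0-6=14
Step 8: prey: 0+0-0=0; pred: 14+0-4=10
Step 9: prey: 0+0-0=0; pred: 10+0-3=7
Step 10: prey: 0+0-0=0; pred: 7+0-2=5
Step 11: prey: 0+0-0=0; pred: 5+0-1=4
Max prey = 48 at step 1

Answer: 48 1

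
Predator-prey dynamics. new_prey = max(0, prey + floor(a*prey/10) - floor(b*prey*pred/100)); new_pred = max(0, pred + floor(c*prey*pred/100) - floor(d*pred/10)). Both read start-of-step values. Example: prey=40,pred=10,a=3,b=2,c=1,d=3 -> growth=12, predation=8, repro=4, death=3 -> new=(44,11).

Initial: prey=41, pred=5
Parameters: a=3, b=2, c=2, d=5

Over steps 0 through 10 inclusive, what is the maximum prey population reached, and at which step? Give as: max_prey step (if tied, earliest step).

Answer: 63 3

Derivation:
Step 1: prey: 41+12-4=49; pred: 5+4-2=7
Step 2: prey: 49+14-6=57; pred: 7+6-3=10
Step 3: prey: 57+17-11=63; pred: 10+11-5=16
Step 4: prey: 63+18-20=61; pred: 16+20-8=28
Step 5: prey: 61+18-34=45; pred: 28+34-14=48
Step 6: prey: 45+13-43=15; pred: 48+43-24=67
Step 7: prey: 15+4-20=0; pred: 67+20-33=54
Step 8: prey: 0+0-0=0; pred: 54+0-27=27
Step 9: prey: 0+0-0=0; pred: 27+0-13=14
Step 10: prey: 0+0-0=0; pred: 14+0-7=7
Max prey = 63 at step 3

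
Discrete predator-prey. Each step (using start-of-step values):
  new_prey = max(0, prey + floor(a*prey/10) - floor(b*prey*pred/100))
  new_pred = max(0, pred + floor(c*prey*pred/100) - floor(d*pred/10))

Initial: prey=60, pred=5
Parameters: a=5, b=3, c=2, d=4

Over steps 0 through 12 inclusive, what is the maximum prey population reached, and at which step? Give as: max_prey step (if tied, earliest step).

Step 1: prey: 60+30-9=81; pred: 5+6-2=9
Step 2: prey: 81+40-21=100; pred: 9+14-3=20
Step 3: prey: 100+50-60=90; pred: 20+40-8=52
Step 4: prey: 90+45-140=0; pred: 52+93-20=125
Step 5: prey: 0+0-0=0; pred: 125+0-50=75
Step 6: prey: 0+0-0=0; pred: 75+0-30=45
Step 7: prey: 0+0-0=0; pred: 45+0-18=27
Step 8: prey: 0+0-0=0; pred: 27+0-10=17
Step 9: prey: 0+0-0=0; pred: 17+0-6=11
Step 10: prey: 0+0-0=0; pred: 11+0-4=7
Step 11: prey: 0+0-0=0; pred: 7+0-2=5
Step 12: prey: 0+0-0=0; pred: 5+0-2=3
Max prey = 100 at step 2

Answer: 100 2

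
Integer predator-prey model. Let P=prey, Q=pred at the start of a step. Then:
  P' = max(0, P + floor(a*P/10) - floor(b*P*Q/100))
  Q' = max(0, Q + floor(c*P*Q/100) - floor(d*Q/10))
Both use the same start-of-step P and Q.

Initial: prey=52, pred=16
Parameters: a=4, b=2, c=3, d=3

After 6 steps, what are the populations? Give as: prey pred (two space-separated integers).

Answer: 0 56

Derivation:
Step 1: prey: 52+20-16=56; pred: 16+24-4=36
Step 2: prey: 56+22-40=38; pred: 36+60-10=86
Step 3: prey: 38+15-65=0; pred: 86+98-25=159
Step 4: prey: 0+0-0=0; pred: 159+0-47=112
Step 5: prey: 0+0-0=0; pred: 112+0-33=79
Step 6: prey: 0+0-0=0; pred: 79+0-23=56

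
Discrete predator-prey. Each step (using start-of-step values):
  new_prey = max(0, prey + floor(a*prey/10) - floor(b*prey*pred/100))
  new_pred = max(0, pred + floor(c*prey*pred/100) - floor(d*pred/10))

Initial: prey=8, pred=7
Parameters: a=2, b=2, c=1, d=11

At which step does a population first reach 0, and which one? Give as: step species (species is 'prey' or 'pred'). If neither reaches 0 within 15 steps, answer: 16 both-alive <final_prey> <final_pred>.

Step 1: prey: 8+1-1=8; pred: 7+0-7=0
First extinction: pred at step 1

Answer: 1 pred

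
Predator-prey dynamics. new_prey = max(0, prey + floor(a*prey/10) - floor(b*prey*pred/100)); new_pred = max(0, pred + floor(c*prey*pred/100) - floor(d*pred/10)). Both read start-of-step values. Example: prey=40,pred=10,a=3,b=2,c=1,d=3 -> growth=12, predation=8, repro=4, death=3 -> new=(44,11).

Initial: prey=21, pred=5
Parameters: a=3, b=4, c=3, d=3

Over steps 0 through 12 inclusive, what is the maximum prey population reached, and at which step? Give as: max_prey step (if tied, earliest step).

Step 1: prey: 21+6-4=23; pred: 5+3-1=7
Step 2: prey: 23+6-6=23; pred: 7+4-2=9
Step 3: prey: 23+6-8=21; pred: 9+6-2=13
Step 4: prey: 21+6-10=17; pred: 13+8-3=18
Step 5: prey: 17+5-12=10; pred: 18+9-5=22
Step 6: prey: 10+3-8=5; pred: 22+6-6=22
Step 7: prey: 5+1-4=2; pred: 22+3-6=19
Step 8: prey: 2+0-1=1; pred: 19+1-5=15
Step 9: prey: 1+0-0=1; pred: 15+0-4=11
Step 10: prey: 1+0-0=1; pred: 11+0-3=8
Step 11: prey: 1+0-0=1; pred: 8+0-2=6
Step 12: prey: 1+0-0=1; pred: 6+0-1=5
Max prey = 23 at step 1

Answer: 23 1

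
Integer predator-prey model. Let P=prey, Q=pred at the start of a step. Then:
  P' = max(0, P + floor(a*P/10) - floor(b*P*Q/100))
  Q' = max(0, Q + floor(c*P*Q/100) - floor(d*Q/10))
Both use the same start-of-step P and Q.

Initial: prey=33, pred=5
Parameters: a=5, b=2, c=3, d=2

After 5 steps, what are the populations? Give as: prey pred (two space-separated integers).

Answer: 0 273

Derivation:
Step 1: prey: 33+16-3=46; pred: 5+4-1=8
Step 2: prey: 46+23-7=62; pred: 8+11-1=18
Step 3: prey: 62+31-22=71; pred: 18+33-3=48
Step 4: prey: 71+35-68=38; pred: 48+102-9=141
Step 5: prey: 38+19-107=0; pred: 141+160-28=273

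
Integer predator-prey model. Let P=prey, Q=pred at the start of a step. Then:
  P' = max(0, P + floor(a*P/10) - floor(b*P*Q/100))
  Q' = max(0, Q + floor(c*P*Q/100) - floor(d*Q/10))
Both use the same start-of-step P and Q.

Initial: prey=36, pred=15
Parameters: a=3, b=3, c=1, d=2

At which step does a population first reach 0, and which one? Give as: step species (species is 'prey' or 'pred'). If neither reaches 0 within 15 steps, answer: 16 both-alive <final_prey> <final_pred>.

Step 1: prey: 36+10-16=30; pred: 15+5-3=17
Step 2: prey: 30+9-15=24; pred: 17+5-3=19
Step 3: prey: 24+7-13=18; pred: 19+4-3=20
Step 4: prey: 18+5-10=13; pred: 20+3-4=19
Step 5: prey: 13+3-7=9; pred: 19+2-3=18
Step 6: prey: 9+2-4=7; pred: 18+1-3=16
Step 7: prey: 7+2-3=6; pred: 16+1-3=14
Step 8: prey: 6+1-2=5; pred: 14+0-2=12
Step 9: prey: 5+1-1=5; pred: 12+0-2=10
Step 10: prey: 5+1-1=5; pred: 10+0-2=8
Step 11: prey: 5+1-1=5; pred: 8+0-1=7
Step 12: prey: 5+1-1=5; pred: 7+0-1=6
Step 13: prey: 5+1-0=6; pred: 6+0-1=5
Step 14: prey: 6+1-0=7; pred: 5+0-1=4
Step 15: prey: 7+2-0=9; pred: 4+0-0=4
No extinction within 15 steps

Answer: 16 both-alive 9 4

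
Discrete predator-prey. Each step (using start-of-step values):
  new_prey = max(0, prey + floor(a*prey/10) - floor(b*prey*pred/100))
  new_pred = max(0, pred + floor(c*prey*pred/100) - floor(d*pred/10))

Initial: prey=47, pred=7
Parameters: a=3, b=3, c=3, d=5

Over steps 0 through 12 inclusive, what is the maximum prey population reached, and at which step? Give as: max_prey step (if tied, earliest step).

Step 1: prey: 47+14-9=52; pred: 7+9-3=13
Step 2: prey: 52+15-20=47; pred: 13+20-6=27
Step 3: prey: 47+14-38=23; pred: 27+38-13=52
Step 4: prey: 23+6-35=0; pred: 52+35-26=61
Step 5: prey: 0+0-0=0; pred: 61+0-30=31
Step 6: prey: 0+0-0=0; pred: 31+0-15=16
Step 7: prey: 0+0-0=0; pred: 16+0-8=8
Step 8: prey: 0+0-0=0; pred: 8+0-4=4
Step 9: prey: 0+0-0=0; pred: 4+0-2=2
Step 10: prey: 0+0-0=0; pred: 2+0-1=1
Step 11: prey: 0+0-0=0; pred: 1+0-0=1
Step 12: prey: 0+0-0=0; pred: 1+0-0=1
Max prey = 52 at step 1

Answer: 52 1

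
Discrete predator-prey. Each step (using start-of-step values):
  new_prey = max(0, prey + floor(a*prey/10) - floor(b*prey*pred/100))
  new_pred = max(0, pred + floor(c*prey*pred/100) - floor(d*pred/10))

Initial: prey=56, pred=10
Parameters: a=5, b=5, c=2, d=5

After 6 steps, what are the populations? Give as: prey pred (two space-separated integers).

Answer: 0 6

Derivation:
Step 1: prey: 56+28-28=56; pred: 10+11-5=16
Step 2: prey: 56+28-44=40; pred: 16+17-8=25
Step 3: prey: 40+20-50=10; pred: 25+20-12=33
Step 4: prey: 10+5-16=0; pred: 33+6-16=23
Step 5: prey: 0+0-0=0; pred: 23+0-11=12
Step 6: prey: 0+0-0=0; pred: 12+0-6=6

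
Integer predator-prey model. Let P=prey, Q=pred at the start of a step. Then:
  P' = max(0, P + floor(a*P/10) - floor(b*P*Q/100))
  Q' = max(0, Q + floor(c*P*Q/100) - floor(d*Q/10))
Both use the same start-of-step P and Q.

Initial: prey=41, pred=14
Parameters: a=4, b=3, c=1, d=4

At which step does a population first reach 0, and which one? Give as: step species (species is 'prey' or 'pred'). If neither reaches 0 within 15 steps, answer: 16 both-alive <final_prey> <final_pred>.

Answer: 16 both-alive 40 14

Derivation:
Step 1: prey: 41+16-17=40; pred: 14+5-5=14
Step 2: prey: 40+16-16=40; pred: 14+5-5=14
Steps 3-15: state stable at prey=40, pred=14 (no change)
No extinction within 15 steps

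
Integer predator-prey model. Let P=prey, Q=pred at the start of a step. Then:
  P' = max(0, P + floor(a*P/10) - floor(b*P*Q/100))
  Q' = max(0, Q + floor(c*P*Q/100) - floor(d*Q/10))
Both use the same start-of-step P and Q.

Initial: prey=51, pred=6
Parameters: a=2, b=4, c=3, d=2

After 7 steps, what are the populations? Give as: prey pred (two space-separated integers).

Step 1: prey: 51+10-12=49; pred: 6+9-1=14
Step 2: prey: 49+9-27=31; pred: 14+20-2=32
Step 3: prey: 31+6-39=0; pred: 32+29-6=55
Step 4: prey: 0+0-0=0; pred: 55+0-11=44
Step 5: prey: 0+0-0=0; pred: 44+0-8=36
Step 6: prey: 0+0-0=0; pred: 36+0-7=29
Step 7: prey: 0+0-0=0; pred: 29+0-5=24

Answer: 0 24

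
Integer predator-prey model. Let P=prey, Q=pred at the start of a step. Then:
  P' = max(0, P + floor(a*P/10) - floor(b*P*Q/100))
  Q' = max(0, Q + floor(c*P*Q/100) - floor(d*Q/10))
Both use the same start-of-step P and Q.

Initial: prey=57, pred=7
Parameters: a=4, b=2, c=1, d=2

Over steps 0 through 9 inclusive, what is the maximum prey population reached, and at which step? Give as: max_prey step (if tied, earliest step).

Answer: 99 3

Derivation:
Step 1: prey: 57+22-7=72; pred: 7+3-1=9
Step 2: prey: 72+28-12=88; pred: 9+6-1=14
Step 3: prey: 88+35-24=99; pred: 14+12-2=24
Step 4: prey: 99+39-47=91; pred: 24+23-4=43
Step 5: prey: 91+36-78=49; pred: 43+39-8=74
Step 6: prey: 49+19-72=0; pred: 74+36-14=96
Step 7: prey: 0+0-0=0; pred: 96+0-19=77
Step 8: prey: 0+0-0=0; pred: 77+0-15=62
Step 9: prey: 0+0-0=0; pred: 62+0-12=50
Max prey = 99 at step 3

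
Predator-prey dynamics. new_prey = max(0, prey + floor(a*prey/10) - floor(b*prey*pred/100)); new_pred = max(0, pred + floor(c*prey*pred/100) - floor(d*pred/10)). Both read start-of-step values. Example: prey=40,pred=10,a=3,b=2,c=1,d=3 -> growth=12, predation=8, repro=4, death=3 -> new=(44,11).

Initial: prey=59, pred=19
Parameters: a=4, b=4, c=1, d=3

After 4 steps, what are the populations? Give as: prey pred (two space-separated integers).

Answer: 3 18

Derivation:
Step 1: prey: 59+23-44=38; pred: 19+11-5=25
Step 2: prey: 38+15-38=15; pred: 25+9-7=27
Step 3: prey: 15+6-16=5; pred: 27+4-8=23
Step 4: prey: 5+2-4=3; pred: 23+1-6=18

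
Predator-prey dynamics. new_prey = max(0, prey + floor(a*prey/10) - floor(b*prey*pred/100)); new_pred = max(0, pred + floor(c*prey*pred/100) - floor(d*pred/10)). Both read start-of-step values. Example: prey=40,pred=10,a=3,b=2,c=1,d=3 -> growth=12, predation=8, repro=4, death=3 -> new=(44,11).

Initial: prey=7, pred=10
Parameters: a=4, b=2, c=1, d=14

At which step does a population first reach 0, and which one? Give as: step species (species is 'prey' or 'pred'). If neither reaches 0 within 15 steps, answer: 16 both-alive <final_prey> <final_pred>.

Answer: 1 pred

Derivation:
Step 1: prey: 7+2-1=8; pred: 10+0-14=0
First extinction: pred at step 1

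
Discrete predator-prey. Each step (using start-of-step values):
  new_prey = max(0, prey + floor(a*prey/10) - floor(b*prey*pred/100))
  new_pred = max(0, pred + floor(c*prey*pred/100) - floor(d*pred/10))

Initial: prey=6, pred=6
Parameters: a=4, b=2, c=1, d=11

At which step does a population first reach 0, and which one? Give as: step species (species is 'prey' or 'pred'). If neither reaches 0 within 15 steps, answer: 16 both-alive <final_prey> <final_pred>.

Answer: 1 pred

Derivation:
Step 1: prey: 6+2-0=8; pred: 6+0-6=0
First extinction: pred at step 1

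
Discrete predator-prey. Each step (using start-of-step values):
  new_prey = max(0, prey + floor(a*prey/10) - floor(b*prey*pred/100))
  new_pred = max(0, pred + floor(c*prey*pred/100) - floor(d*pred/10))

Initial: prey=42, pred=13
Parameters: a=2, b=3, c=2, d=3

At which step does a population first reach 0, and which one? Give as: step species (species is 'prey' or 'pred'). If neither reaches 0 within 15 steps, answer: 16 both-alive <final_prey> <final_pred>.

Answer: 16 both-alive 1 3

Derivation:
Step 1: prey: 42+8-16=34; pred: 13+10-3=20
Step 2: prey: 34+6-20=20; pred: 20+13-6=27
Step 3: prey: 20+4-16=8; pred: 27+10-8=29
Step 4: prey: 8+1-6=3; pred: 29+4-8=25
Step 5: prey: 3+0-2=1; pred: 25+1-7=19
Step 6: prey: 1+0-0=1; pred: 19+0-5=14
Step 7: prey: 1+0-0=1; pred: 14+0-4=10
Step 8: prey: 1+0-0=1; pred: 10+0-3=7
Step 9: prey: 1+0-0=1; pred: 7+0-2=5
Step 10: prey: 1+0-0=1; pred: 5+0-1=4
Step 11: prey: 1+0-0=1; pred: 4+0-1=3
Step 12: prey: 1+0-0=1; pred: 3+0-0=3
Steps 13-15: state stable at prey=1, pred=3 (no change)
No extinction within 15 steps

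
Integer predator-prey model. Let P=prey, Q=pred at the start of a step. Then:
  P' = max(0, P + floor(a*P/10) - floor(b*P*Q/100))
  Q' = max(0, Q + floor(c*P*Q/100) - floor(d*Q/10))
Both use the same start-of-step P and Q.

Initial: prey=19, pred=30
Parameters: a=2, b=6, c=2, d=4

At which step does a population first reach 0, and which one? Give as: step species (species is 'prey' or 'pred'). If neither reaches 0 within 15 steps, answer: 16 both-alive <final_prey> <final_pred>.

Answer: 1 prey

Derivation:
Step 1: prey: 19+3-34=0; pred: 30+11-12=29
First extinction: prey at step 1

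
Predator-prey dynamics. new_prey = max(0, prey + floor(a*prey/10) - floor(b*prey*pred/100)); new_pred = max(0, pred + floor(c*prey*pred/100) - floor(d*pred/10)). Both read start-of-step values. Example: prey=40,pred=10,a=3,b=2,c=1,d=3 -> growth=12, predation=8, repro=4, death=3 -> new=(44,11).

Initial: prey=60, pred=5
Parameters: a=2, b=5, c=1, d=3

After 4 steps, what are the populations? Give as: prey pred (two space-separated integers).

Step 1: prey: 60+12-15=57; pred: 5+3-1=7
Step 2: prey: 57+11-19=49; pred: 7+3-2=8
Step 3: prey: 49+9-19=39; pred: 8+3-2=9
Step 4: prey: 39+7-17=29; pred: 9+3-2=10

Answer: 29 10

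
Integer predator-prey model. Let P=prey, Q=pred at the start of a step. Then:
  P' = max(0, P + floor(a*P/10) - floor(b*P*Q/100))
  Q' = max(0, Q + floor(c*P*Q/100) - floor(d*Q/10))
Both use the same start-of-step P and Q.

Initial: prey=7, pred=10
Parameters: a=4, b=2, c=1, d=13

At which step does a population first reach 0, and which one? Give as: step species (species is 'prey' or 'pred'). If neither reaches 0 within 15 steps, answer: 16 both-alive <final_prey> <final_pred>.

Answer: 1 pred

Derivation:
Step 1: prey: 7+2-1=8; pred: 10+0-13=0
First extinction: pred at step 1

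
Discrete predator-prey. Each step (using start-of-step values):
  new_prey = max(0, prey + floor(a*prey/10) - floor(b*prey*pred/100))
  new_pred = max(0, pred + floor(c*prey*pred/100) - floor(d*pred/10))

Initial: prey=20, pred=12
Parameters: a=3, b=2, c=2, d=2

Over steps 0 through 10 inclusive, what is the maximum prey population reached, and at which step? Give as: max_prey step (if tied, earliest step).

Answer: 22 1

Derivation:
Step 1: prey: 20+6-4=22; pred: 12+4-2=14
Step 2: prey: 22+6-6=22; pred: 14+6-2=18
Step 3: prey: 22+6-7=21; pred: 18+7-3=22
Step 4: prey: 21+6-9=18; pred: 22+9-4=27
Step 5: prey: 18+5-9=14; pred: 27+9-5=31
Step 6: prey: 14+4-8=10; pred: 31+8-6=33
Step 7: prey: 10+3-6=7; pred: 33+6-6=33
Step 8: prey: 7+2-4=5; pred: 33+4-6=31
Step 9: prey: 5+1-3=3; pred: 31+3-6=28
Step 10: prey: 3+0-1=2; pred: 28+1-5=24
Max prey = 22 at step 1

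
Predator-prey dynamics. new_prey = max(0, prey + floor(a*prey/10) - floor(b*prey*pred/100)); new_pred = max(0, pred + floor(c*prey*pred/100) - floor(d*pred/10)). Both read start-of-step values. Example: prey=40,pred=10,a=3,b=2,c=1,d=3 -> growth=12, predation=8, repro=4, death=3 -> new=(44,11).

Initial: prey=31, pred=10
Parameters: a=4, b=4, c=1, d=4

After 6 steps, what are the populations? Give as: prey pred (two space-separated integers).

Answer: 48 8

Derivation:
Step 1: prey: 31+12-12=31; pred: 10+3-4=9
Step 2: prey: 31+12-11=32; pred: 9+2-3=8
Step 3: prey: 32+12-10=34; pred: 8+2-3=7
Step 4: prey: 34+13-9=38; pred: 7+2-2=7
Step 5: prey: 38+15-10=43; pred: 7+2-2=7
Step 6: prey: 43+17-12=48; pred: 7+3-2=8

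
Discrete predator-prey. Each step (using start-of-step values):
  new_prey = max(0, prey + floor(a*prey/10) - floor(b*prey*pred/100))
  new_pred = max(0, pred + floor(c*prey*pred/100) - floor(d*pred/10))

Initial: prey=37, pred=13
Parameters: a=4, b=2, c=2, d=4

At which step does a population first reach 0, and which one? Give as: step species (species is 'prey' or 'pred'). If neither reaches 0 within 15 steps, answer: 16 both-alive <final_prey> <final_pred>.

Answer: 16 both-alive 1 2

Derivation:
Step 1: prey: 37+14-9=42; pred: 13+9-5=17
Step 2: prey: 42+16-14=44; pred: 17+14-6=25
Step 3: prey: 44+17-22=39; pred: 25+22-10=37
Step 4: prey: 39+15-28=26; pred: 37+28-14=51
Step 5: prey: 26+10-26=10; pred: 51+26-20=57
Step 6: prey: 10+4-11=3; pred: 57+11-22=46
Step 7: prey: 3+1-2=2; pred: 46+2-18=30
Step 8: prey: 2+0-1=1; pred: 30+1-12=19
Step 9: prey: 1+0-0=1; pred: 19+0-7=12
Step 10: prey: 1+0-0=1; pred: 12+0-4=8
Step 11: prey: 1+0-0=1; pred: 8+0-3=5
Step 12: prey: 1+0-0=1; pred: 5+0-2=3
Step 13: prey: 1+0-0=1; pred: 3+0-1=2
Step 14: prey: 1+0-0=1; pred: 2+0-0=2
Steps 15-15: state stable at prey=1, pred=2 (no change)
No extinction within 15 steps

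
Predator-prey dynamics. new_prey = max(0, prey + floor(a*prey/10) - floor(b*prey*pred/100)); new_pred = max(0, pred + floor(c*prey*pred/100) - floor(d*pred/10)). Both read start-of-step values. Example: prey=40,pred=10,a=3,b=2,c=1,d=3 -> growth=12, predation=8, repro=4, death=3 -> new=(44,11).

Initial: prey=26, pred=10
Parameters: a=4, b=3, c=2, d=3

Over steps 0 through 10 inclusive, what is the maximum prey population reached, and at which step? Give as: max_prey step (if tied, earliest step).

Answer: 30 2

Derivation:
Step 1: prey: 26+10-7=29; pred: 10+5-3=12
Step 2: prey: 29+11-10=30; pred: 12+6-3=15
Step 3: prey: 30+12-13=29; pred: 15+9-4=20
Step 4: prey: 29+11-17=23; pred: 20+11-6=25
Step 5: prey: 23+9-17=15; pred: 25+11-7=29
Step 6: prey: 15+6-13=8; pred: 29+8-8=29
Step 7: prey: 8+3-6=5; pred: 29+4-8=25
Step 8: prey: 5+2-3=4; pred: 25+2-7=20
Step 9: prey: 4+1-2=3; pred: 20+1-6=15
Step 10: prey: 3+1-1=3; pred: 15+0-4=11
Max prey = 30 at step 2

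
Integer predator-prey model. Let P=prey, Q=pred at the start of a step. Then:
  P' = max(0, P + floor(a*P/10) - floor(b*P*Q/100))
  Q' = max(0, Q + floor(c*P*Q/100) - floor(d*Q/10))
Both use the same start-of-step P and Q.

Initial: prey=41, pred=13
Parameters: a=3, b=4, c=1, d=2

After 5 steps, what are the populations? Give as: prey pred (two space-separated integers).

Step 1: prey: 41+12-21=32; pred: 13+5-2=16
Step 2: prey: 32+9-20=21; pred: 16+5-3=18
Step 3: prey: 21+6-15=12; pred: 18+3-3=18
Step 4: prey: 12+3-8=7; pred: 18+2-3=17
Step 5: prey: 7+2-4=5; pred: 17+1-3=15

Answer: 5 15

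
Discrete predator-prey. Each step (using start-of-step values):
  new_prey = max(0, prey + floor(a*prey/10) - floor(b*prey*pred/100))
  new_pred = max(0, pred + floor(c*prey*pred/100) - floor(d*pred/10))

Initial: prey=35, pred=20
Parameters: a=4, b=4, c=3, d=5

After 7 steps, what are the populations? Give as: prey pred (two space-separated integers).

Answer: 0 2

Derivation:
Step 1: prey: 35+14-28=21; pred: 20+21-10=31
Step 2: prey: 21+8-26=3; pred: 31+19-15=35
Step 3: prey: 3+1-4=0; pred: 35+3-17=21
Step 4: prey: 0+0-0=0; pred: 21+0-10=11
Step 5: prey: 0+0-0=0; pred: 11+0-5=6
Step 6: prey: 0+0-0=0; pred: 6+0-3=3
Step 7: prey: 0+0-0=0; pred: 3+0-1=2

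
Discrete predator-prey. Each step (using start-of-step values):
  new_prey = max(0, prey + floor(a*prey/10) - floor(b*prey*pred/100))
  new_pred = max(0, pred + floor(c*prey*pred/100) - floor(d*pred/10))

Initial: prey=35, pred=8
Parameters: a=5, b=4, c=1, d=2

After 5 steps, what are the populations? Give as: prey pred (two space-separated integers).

Step 1: prey: 35+17-11=41; pred: 8+2-1=9
Step 2: prey: 41+20-14=47; pred: 9+3-1=11
Step 3: prey: 47+23-20=50; pred: 11+5-2=14
Step 4: prey: 50+25-28=47; pred: 14+7-2=19
Step 5: prey: 47+23-35=35; pred: 19+8-3=24

Answer: 35 24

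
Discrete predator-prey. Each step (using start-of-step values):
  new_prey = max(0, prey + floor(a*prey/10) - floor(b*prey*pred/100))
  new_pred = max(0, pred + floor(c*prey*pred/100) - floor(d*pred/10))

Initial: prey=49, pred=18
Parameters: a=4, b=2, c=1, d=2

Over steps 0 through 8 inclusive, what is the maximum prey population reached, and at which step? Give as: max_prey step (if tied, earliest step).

Answer: 51 1

Derivation:
Step 1: prey: 49+19-17=51; pred: 18+8-3=23
Step 2: prey: 51+20-23=48; pred: 23+11-4=30
Step 3: prey: 48+19-28=39; pred: 30+14-6=38
Step 4: prey: 39+15-29=25; pred: 38+14-7=45
Step 5: prey: 25+10-22=13; pred: 45+11-9=47
Step 6: prey: 13+5-12=6; pred: 47+6-9=44
Step 7: prey: 6+2-5=3; pred: 44+2-8=38
Step 8: prey: 3+1-2=2; pred: 38+1-7=32
Max prey = 51 at step 1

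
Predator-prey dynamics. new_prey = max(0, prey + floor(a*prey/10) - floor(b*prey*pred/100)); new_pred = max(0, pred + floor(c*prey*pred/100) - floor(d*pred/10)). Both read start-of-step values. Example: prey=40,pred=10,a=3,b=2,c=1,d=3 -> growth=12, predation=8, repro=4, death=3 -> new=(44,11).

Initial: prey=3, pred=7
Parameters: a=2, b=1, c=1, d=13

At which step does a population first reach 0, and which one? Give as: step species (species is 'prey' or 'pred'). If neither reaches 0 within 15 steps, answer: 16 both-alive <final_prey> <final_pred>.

Step 1: prey: 3+0-0=3; pred: 7+0-9=0
First extinction: pred at step 1

Answer: 1 pred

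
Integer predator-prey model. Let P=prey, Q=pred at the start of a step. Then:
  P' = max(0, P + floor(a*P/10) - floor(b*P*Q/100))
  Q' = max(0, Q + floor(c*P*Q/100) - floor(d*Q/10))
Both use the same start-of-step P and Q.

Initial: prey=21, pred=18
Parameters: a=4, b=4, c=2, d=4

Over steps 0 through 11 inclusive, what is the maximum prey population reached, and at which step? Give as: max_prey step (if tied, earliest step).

Answer: 27 11

Derivation:
Step 1: prey: 21+8-15=14; pred: 18+7-7=18
Step 2: prey: 14+5-10=9; pred: 18+5-7=16
Step 3: prey: 9+3-5=7; pred: 16+2-6=12
Step 4: prey: 7+2-3=6; pred: 12+1-4=9
Step 5: prey: 6+2-2=6; pred: 9+1-3=7
Step 6: prey: 6+2-1=7; pred: 7+0-2=5
Step 7: prey: 7+2-1=8; pred: 5+0-2=3
Step 8: prey: 8+3-0=11; pred: 3+0-1=2
Step 9: prey: 11+4-0=15; pred: 2+0-0=2
Step 10: prey: 15+6-1=20; pred: 2+0-0=2
Step 11: prey: 20+8-1=27; pred: 2+0-0=2
Max prey = 27 at step 11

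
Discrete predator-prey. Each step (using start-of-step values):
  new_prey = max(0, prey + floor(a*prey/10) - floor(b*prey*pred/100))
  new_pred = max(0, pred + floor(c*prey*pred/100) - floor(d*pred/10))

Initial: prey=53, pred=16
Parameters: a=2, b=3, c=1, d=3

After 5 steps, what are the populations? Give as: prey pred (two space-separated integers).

Step 1: prey: 53+10-25=38; pred: 16+8-4=20
Step 2: prey: 38+7-22=23; pred: 20+7-6=21
Step 3: prey: 23+4-14=13; pred: 21+4-6=19
Step 4: prey: 13+2-7=8; pred: 19+2-5=16
Step 5: prey: 8+1-3=6; pred: 16+1-4=13

Answer: 6 13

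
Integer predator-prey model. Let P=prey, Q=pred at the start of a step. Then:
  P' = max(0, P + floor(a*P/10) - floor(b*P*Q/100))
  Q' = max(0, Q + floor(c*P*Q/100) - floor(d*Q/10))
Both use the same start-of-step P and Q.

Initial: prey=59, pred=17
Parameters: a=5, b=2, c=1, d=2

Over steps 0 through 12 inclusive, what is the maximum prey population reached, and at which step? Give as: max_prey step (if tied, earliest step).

Step 1: prey: 59+29-20=68; pred: 17+10-3=24
Step 2: prey: 68+34-32=70; pred: 24+16-4=36
Step 3: prey: 70+35-50=55; pred: 36+25-7=54
Step 4: prey: 55+27-59=23; pred: 54+29-10=73
Step 5: prey: 23+11-33=1; pred: 73+16-14=75
Step 6: prey: 1+0-1=0; pred: 75+0-15=60
Step 7: prey: 0+0-0=0; pred: 60+0-12=48
Step 8: prey: 0+0-0=0; pred: 48+0-9=39
Step 9: prey: 0+0-0=0; pred: 39+0-7=32
Step 10: prey: 0+0-0=0; pred: 32+0-6=26
Step 11: prey: 0+0-0=0; pred: 26+0-5=21
Step 12: prey: 0+0-0=0; pred: 21+0-4=17
Max prey = 70 at step 2

Answer: 70 2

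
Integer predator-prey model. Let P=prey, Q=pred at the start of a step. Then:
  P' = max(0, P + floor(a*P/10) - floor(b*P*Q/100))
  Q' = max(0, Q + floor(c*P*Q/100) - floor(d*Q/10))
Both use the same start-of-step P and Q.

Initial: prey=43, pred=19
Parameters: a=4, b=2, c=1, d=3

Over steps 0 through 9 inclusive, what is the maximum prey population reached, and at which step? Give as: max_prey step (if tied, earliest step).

Step 1: prey: 43+17-16=44; pred: 19+8-5=22
Step 2: prey: 44+17-19=42; pred: 22+9-6=25
Step 3: prey: 42+16-21=37; pred: 25+10-7=28
Step 4: prey: 37+14-20=31; pred: 28+10-8=30
Step 5: prey: 31+12-18=25; pred: 30+9-9=30
Step 6: prey: 25+10-15=20; pred: 30+7-9=28
Step 7: prey: 20+8-11=17; pred: 28+5-8=25
Step 8: prey: 17+6-8=15; pred: 25+4-7=22
Step 9: prey: 15+6-6=15; pred: 22+3-6=19
Max prey = 44 at step 1

Answer: 44 1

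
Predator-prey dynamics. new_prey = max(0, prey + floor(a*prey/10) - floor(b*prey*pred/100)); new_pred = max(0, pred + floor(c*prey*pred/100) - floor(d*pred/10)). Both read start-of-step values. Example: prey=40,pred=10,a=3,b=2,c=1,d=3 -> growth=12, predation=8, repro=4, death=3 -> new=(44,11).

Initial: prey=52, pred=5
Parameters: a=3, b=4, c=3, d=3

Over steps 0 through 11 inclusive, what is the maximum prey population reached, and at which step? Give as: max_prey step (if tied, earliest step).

Step 1: prey: 52+15-10=57; pred: 5+7-1=11
Step 2: prey: 57+17-25=49; pred: 11+18-3=26
Step 3: prey: 49+14-50=13; pred: 26+38-7=57
Step 4: prey: 13+3-29=0; pred: 57+22-17=62
Step 5: prey: 0+0-0=0; pred: 62+0-18=44
Step 6: prey: 0+0-0=0; pred: 44+0-13=31
Step 7: prey: 0+0-0=0; pred: 31+0-9=22
Step 8: prey: 0+0-0=0; pred: 22+0-6=16
Step 9: prey: 0+0-0=0; pred: 16+0-4=12
Step 10: prey: 0+0-0=0; pred: 12+0-3=9
Step 11: prey: 0+0-0=0; pred: 9+0-2=7
Max prey = 57 at step 1

Answer: 57 1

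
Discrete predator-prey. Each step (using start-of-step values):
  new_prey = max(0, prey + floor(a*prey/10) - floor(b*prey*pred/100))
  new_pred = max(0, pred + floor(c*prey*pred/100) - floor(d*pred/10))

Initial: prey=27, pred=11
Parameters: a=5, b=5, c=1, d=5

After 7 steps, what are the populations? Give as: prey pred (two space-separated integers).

Step 1: prey: 27+13-14=26; pred: 11+2-5=8
Step 2: prey: 26+13-10=29; pred: 8+2-4=6
Step 3: prey: 29+14-8=35; pred: 6+1-3=4
Step 4: prey: 35+17-7=45; pred: 4+1-2=3
Step 5: prey: 45+22-6=61; pred: 3+1-1=3
Step 6: prey: 61+30-9=82; pred: 3+1-1=3
Step 7: prey: 82+41-12=111; pred: 3+2-1=4

Answer: 111 4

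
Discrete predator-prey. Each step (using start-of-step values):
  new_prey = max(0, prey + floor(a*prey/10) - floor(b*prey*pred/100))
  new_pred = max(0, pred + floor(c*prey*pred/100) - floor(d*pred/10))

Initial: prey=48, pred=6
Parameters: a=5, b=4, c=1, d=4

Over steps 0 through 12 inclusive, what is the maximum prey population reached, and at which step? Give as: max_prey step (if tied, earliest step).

Step 1: prey: 48+24-11=61; pred: 6+2-2=6
Step 2: prey: 61+30-14=77; pred: 6+3-2=7
Step 3: prey: 77+38-21=94; pred: 7+5-2=10
Step 4: prey: 94+47-37=104; pred: 10+9-4=15
Step 5: prey: 104+52-62=94; pred: 15+15-6=24
Step 6: prey: 94+47-90=51; pred: 24+22-9=37
Step 7: prey: 51+25-75=1; pred: 37+18-14=41
Step 8: prey: 1+0-1=0; pred: 41+0-16=25
Step 9: prey: 0+0-0=0; pred: 25+0-10=15
Step 10: prey: 0+0-0=0; pred: 15+0-6=9
Step 11: prey: 0+0-0=0; pred: 9+0-3=6
Step 12: prey: 0+0-0=0; pred: 6+0-2=4
Max prey = 104 at step 4

Answer: 104 4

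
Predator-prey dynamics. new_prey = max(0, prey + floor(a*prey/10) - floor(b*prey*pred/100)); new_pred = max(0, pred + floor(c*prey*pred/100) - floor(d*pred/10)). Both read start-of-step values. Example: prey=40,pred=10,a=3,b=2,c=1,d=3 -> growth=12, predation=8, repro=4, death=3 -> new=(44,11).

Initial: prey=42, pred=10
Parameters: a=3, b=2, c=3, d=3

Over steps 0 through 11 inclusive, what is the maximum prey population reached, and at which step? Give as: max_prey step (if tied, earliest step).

Step 1: prey: 42+12-8=46; pred: 10+12-3=19
Step 2: prey: 46+13-17=42; pred: 19+26-5=40
Step 3: prey: 42+12-33=21; pred: 40+50-12=78
Step 4: prey: 21+6-32=0; pred: 78+49-23=104
Step 5: prey: 0+0-0=0; pred: 104+0-31=73
Step 6: prey: 0+0-0=0; pred: 73+0-21=52
Step 7: prey: 0+0-0=0; pred: 52+0-15=37
Step 8: prey: 0+0-0=0; pred: 37+0-11=26
Step 9: prey: 0+0-0=0; pred: 26+0-7=19
Step 10: prey: 0+0-0=0; pred: 19+0-5=14
Step 11: prey: 0+0-0=0; pred: 14+0-4=10
Max prey = 46 at step 1

Answer: 46 1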